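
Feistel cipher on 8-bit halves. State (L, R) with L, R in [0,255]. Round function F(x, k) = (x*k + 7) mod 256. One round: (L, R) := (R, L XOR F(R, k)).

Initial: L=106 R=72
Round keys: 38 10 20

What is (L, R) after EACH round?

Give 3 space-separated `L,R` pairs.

Answer: 72,221 221,225 225,70

Derivation:
Round 1 (k=38): L=72 R=221
Round 2 (k=10): L=221 R=225
Round 3 (k=20): L=225 R=70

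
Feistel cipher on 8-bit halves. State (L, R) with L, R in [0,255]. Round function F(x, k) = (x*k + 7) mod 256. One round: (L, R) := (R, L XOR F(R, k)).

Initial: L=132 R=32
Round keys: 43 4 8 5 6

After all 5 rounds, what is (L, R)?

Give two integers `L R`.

Answer: 192 251

Derivation:
Round 1 (k=43): L=32 R=227
Round 2 (k=4): L=227 R=179
Round 3 (k=8): L=179 R=124
Round 4 (k=5): L=124 R=192
Round 5 (k=6): L=192 R=251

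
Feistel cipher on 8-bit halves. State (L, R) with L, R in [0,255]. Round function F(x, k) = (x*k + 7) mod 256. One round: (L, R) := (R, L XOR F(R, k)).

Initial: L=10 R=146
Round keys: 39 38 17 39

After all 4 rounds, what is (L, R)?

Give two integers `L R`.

Answer: 197 89

Derivation:
Round 1 (k=39): L=146 R=79
Round 2 (k=38): L=79 R=83
Round 3 (k=17): L=83 R=197
Round 4 (k=39): L=197 R=89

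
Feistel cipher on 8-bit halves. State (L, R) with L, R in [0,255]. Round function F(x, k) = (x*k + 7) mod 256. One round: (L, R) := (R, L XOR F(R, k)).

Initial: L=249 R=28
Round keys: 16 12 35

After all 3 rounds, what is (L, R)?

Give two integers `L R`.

Answer: 243 126

Derivation:
Round 1 (k=16): L=28 R=62
Round 2 (k=12): L=62 R=243
Round 3 (k=35): L=243 R=126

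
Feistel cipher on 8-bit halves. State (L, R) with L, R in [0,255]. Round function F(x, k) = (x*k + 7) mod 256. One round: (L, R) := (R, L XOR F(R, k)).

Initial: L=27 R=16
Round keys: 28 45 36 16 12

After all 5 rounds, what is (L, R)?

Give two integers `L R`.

Answer: 84 216

Derivation:
Round 1 (k=28): L=16 R=220
Round 2 (k=45): L=220 R=163
Round 3 (k=36): L=163 R=47
Round 4 (k=16): L=47 R=84
Round 5 (k=12): L=84 R=216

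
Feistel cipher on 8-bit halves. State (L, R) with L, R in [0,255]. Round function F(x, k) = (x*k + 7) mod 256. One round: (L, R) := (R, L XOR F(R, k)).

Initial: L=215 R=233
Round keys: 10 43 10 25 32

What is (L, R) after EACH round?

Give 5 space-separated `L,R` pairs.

Answer: 233,246 246,176 176,17 17,0 0,22

Derivation:
Round 1 (k=10): L=233 R=246
Round 2 (k=43): L=246 R=176
Round 3 (k=10): L=176 R=17
Round 4 (k=25): L=17 R=0
Round 5 (k=32): L=0 R=22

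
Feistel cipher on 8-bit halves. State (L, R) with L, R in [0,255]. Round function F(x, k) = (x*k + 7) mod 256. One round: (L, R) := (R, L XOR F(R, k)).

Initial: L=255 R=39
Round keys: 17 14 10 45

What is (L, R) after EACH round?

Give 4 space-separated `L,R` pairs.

Round 1 (k=17): L=39 R=97
Round 2 (k=14): L=97 R=114
Round 3 (k=10): L=114 R=26
Round 4 (k=45): L=26 R=235

Answer: 39,97 97,114 114,26 26,235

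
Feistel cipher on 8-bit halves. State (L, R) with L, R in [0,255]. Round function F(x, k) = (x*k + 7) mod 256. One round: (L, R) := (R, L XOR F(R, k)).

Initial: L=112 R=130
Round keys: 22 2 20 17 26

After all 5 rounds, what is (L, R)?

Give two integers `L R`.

Round 1 (k=22): L=130 R=67
Round 2 (k=2): L=67 R=15
Round 3 (k=20): L=15 R=112
Round 4 (k=17): L=112 R=120
Round 5 (k=26): L=120 R=71

Answer: 120 71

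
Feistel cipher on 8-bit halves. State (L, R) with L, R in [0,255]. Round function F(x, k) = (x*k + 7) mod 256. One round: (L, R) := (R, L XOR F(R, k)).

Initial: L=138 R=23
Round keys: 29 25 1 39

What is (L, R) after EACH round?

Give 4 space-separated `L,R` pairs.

Round 1 (k=29): L=23 R=40
Round 2 (k=25): L=40 R=248
Round 3 (k=1): L=248 R=215
Round 4 (k=39): L=215 R=48

Answer: 23,40 40,248 248,215 215,48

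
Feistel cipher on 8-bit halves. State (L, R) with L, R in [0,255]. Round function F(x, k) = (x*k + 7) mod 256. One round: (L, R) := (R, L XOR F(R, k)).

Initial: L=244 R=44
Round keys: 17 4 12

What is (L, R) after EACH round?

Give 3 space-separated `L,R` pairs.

Answer: 44,7 7,15 15,188

Derivation:
Round 1 (k=17): L=44 R=7
Round 2 (k=4): L=7 R=15
Round 3 (k=12): L=15 R=188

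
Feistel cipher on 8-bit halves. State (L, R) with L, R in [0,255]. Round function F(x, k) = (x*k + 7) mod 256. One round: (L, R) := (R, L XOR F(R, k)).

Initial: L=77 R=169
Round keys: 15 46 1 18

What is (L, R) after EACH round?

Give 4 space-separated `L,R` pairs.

Answer: 169,163 163,248 248,92 92,135

Derivation:
Round 1 (k=15): L=169 R=163
Round 2 (k=46): L=163 R=248
Round 3 (k=1): L=248 R=92
Round 4 (k=18): L=92 R=135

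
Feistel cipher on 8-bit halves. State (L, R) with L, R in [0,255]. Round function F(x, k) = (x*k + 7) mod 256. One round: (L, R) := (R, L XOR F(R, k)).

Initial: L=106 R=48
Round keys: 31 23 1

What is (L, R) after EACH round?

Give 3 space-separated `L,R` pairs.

Answer: 48,189 189,50 50,132

Derivation:
Round 1 (k=31): L=48 R=189
Round 2 (k=23): L=189 R=50
Round 3 (k=1): L=50 R=132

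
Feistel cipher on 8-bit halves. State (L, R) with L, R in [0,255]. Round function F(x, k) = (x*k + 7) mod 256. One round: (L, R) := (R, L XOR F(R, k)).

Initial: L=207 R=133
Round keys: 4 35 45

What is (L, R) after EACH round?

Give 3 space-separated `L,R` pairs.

Answer: 133,212 212,134 134,65

Derivation:
Round 1 (k=4): L=133 R=212
Round 2 (k=35): L=212 R=134
Round 3 (k=45): L=134 R=65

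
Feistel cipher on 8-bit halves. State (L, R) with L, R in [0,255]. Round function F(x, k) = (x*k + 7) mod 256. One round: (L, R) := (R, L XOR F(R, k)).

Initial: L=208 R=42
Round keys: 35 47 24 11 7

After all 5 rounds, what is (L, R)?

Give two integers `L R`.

Answer: 197 184

Derivation:
Round 1 (k=35): L=42 R=21
Round 2 (k=47): L=21 R=200
Round 3 (k=24): L=200 R=210
Round 4 (k=11): L=210 R=197
Round 5 (k=7): L=197 R=184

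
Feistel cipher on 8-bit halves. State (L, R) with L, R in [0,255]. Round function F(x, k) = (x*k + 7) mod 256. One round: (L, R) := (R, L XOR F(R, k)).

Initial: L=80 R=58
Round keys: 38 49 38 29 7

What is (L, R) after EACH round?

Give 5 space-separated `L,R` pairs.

Answer: 58,243 243,176 176,212 212,187 187,240

Derivation:
Round 1 (k=38): L=58 R=243
Round 2 (k=49): L=243 R=176
Round 3 (k=38): L=176 R=212
Round 4 (k=29): L=212 R=187
Round 5 (k=7): L=187 R=240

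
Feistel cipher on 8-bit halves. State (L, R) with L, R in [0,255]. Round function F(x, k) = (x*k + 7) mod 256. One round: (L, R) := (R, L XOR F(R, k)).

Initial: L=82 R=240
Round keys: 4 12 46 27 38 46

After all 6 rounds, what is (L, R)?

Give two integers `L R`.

Answer: 227 241

Derivation:
Round 1 (k=4): L=240 R=149
Round 2 (k=12): L=149 R=243
Round 3 (k=46): L=243 R=36
Round 4 (k=27): L=36 R=32
Round 5 (k=38): L=32 R=227
Round 6 (k=46): L=227 R=241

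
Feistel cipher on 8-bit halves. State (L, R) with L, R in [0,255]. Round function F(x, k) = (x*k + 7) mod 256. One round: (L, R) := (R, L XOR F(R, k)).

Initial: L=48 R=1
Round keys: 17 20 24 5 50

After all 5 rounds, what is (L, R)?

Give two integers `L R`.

Answer: 228 48

Derivation:
Round 1 (k=17): L=1 R=40
Round 2 (k=20): L=40 R=38
Round 3 (k=24): L=38 R=191
Round 4 (k=5): L=191 R=228
Round 5 (k=50): L=228 R=48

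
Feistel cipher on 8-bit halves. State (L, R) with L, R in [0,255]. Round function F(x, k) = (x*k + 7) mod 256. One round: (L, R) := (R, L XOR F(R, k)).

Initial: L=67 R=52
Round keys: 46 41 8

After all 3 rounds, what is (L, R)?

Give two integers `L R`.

Answer: 183 163

Derivation:
Round 1 (k=46): L=52 R=28
Round 2 (k=41): L=28 R=183
Round 3 (k=8): L=183 R=163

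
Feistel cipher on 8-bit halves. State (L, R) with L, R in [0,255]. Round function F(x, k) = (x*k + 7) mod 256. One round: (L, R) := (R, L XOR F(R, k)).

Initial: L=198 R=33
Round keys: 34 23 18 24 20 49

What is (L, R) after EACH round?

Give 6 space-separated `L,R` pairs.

Answer: 33,175 175,225 225,118 118,246 246,73 73,246

Derivation:
Round 1 (k=34): L=33 R=175
Round 2 (k=23): L=175 R=225
Round 3 (k=18): L=225 R=118
Round 4 (k=24): L=118 R=246
Round 5 (k=20): L=246 R=73
Round 6 (k=49): L=73 R=246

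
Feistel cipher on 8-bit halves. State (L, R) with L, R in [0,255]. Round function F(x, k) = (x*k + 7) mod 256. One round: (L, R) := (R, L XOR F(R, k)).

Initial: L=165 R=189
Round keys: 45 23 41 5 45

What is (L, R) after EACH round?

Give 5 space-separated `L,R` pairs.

Round 1 (k=45): L=189 R=229
Round 2 (k=23): L=229 R=39
Round 3 (k=41): L=39 R=163
Round 4 (k=5): L=163 R=17
Round 5 (k=45): L=17 R=167

Answer: 189,229 229,39 39,163 163,17 17,167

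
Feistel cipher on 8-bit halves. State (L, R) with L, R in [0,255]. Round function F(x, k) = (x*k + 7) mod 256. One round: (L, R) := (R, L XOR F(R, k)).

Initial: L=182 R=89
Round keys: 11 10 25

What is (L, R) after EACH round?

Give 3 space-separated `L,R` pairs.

Answer: 89,108 108,102 102,145

Derivation:
Round 1 (k=11): L=89 R=108
Round 2 (k=10): L=108 R=102
Round 3 (k=25): L=102 R=145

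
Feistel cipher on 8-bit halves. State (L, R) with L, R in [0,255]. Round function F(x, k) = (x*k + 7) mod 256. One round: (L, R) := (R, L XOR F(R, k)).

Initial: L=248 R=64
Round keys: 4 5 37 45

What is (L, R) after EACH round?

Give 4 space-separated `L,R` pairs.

Answer: 64,255 255,66 66,110 110,31

Derivation:
Round 1 (k=4): L=64 R=255
Round 2 (k=5): L=255 R=66
Round 3 (k=37): L=66 R=110
Round 4 (k=45): L=110 R=31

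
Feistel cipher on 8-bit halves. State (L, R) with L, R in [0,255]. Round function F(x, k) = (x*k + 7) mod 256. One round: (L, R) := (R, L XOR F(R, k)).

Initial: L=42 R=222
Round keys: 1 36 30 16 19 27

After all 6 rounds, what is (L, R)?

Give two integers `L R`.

Answer: 87 238

Derivation:
Round 1 (k=1): L=222 R=207
Round 2 (k=36): L=207 R=253
Round 3 (k=30): L=253 R=98
Round 4 (k=16): L=98 R=218
Round 5 (k=19): L=218 R=87
Round 6 (k=27): L=87 R=238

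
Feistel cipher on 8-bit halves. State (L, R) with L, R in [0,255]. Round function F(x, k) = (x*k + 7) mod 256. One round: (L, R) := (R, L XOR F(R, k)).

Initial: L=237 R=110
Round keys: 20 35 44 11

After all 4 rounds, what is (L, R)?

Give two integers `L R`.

Answer: 185 9

Derivation:
Round 1 (k=20): L=110 R=114
Round 2 (k=35): L=114 R=243
Round 3 (k=44): L=243 R=185
Round 4 (k=11): L=185 R=9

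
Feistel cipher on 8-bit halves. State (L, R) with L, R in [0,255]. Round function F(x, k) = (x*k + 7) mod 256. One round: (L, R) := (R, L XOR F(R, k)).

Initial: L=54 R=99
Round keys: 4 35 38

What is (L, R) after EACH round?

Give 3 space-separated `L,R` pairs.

Answer: 99,165 165,245 245,192

Derivation:
Round 1 (k=4): L=99 R=165
Round 2 (k=35): L=165 R=245
Round 3 (k=38): L=245 R=192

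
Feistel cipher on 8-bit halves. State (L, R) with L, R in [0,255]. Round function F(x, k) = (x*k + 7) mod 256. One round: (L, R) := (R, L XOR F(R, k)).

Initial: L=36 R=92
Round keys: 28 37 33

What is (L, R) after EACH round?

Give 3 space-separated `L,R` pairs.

Round 1 (k=28): L=92 R=51
Round 2 (k=37): L=51 R=58
Round 3 (k=33): L=58 R=178

Answer: 92,51 51,58 58,178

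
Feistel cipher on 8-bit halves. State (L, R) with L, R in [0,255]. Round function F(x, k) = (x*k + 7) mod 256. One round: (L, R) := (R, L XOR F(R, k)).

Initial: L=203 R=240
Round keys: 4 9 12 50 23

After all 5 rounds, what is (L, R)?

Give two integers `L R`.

Answer: 38 86

Derivation:
Round 1 (k=4): L=240 R=12
Round 2 (k=9): L=12 R=131
Round 3 (k=12): L=131 R=39
Round 4 (k=50): L=39 R=38
Round 5 (k=23): L=38 R=86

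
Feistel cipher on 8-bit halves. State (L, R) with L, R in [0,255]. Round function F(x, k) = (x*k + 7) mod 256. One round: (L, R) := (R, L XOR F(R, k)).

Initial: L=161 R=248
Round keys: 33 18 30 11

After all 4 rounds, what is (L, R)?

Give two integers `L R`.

Answer: 239 23

Derivation:
Round 1 (k=33): L=248 R=94
Round 2 (k=18): L=94 R=91
Round 3 (k=30): L=91 R=239
Round 4 (k=11): L=239 R=23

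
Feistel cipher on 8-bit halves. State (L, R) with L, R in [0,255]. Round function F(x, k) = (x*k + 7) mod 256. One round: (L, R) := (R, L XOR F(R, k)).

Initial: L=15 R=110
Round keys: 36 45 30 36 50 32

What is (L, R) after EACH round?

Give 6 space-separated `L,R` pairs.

Round 1 (k=36): L=110 R=112
Round 2 (k=45): L=112 R=217
Round 3 (k=30): L=217 R=5
Round 4 (k=36): L=5 R=98
Round 5 (k=50): L=98 R=46
Round 6 (k=32): L=46 R=165

Answer: 110,112 112,217 217,5 5,98 98,46 46,165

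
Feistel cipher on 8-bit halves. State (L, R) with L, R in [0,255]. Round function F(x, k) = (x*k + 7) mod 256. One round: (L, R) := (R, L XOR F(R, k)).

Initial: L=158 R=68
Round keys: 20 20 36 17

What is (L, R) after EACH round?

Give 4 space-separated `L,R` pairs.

Round 1 (k=20): L=68 R=201
Round 2 (k=20): L=201 R=255
Round 3 (k=36): L=255 R=42
Round 4 (k=17): L=42 R=46

Answer: 68,201 201,255 255,42 42,46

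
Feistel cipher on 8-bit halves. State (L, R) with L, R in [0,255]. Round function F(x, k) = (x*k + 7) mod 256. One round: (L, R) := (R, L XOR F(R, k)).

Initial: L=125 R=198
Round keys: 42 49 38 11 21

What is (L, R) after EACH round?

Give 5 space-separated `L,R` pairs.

Answer: 198,254 254,99 99,71 71,119 119,141

Derivation:
Round 1 (k=42): L=198 R=254
Round 2 (k=49): L=254 R=99
Round 3 (k=38): L=99 R=71
Round 4 (k=11): L=71 R=119
Round 5 (k=21): L=119 R=141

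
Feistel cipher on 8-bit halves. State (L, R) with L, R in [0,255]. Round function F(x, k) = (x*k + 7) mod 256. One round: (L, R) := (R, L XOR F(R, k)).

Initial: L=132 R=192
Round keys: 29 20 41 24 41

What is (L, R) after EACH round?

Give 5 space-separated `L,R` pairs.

Round 1 (k=29): L=192 R=67
Round 2 (k=20): L=67 R=131
Round 3 (k=41): L=131 R=65
Round 4 (k=24): L=65 R=156
Round 5 (k=41): L=156 R=66

Answer: 192,67 67,131 131,65 65,156 156,66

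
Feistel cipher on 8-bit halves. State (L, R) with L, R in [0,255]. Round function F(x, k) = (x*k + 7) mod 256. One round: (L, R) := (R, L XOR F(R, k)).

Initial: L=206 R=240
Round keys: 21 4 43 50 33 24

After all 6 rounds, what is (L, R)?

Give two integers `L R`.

Round 1 (k=21): L=240 R=121
Round 2 (k=4): L=121 R=27
Round 3 (k=43): L=27 R=233
Round 4 (k=50): L=233 R=146
Round 5 (k=33): L=146 R=48
Round 6 (k=24): L=48 R=21

Answer: 48 21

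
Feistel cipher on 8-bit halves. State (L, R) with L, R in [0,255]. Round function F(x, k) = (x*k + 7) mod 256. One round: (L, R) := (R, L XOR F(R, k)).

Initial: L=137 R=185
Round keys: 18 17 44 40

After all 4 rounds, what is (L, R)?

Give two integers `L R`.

Answer: 47 97

Derivation:
Round 1 (k=18): L=185 R=128
Round 2 (k=17): L=128 R=62
Round 3 (k=44): L=62 R=47
Round 4 (k=40): L=47 R=97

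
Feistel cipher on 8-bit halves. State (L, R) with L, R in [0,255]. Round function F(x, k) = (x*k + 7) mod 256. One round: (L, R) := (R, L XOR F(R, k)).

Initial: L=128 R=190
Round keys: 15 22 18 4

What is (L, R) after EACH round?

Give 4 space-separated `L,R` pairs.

Answer: 190,169 169,51 51,52 52,228

Derivation:
Round 1 (k=15): L=190 R=169
Round 2 (k=22): L=169 R=51
Round 3 (k=18): L=51 R=52
Round 4 (k=4): L=52 R=228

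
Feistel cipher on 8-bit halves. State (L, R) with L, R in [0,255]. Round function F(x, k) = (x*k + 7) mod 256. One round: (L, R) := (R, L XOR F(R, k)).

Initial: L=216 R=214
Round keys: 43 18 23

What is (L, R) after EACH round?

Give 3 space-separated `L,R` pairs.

Answer: 214,33 33,143 143,193

Derivation:
Round 1 (k=43): L=214 R=33
Round 2 (k=18): L=33 R=143
Round 3 (k=23): L=143 R=193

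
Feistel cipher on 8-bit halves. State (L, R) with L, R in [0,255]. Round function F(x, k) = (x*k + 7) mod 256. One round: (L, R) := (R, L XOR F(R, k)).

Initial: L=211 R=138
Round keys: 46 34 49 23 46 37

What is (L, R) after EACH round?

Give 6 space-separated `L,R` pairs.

Answer: 138,0 0,141 141,4 4,238 238,207 207,28

Derivation:
Round 1 (k=46): L=138 R=0
Round 2 (k=34): L=0 R=141
Round 3 (k=49): L=141 R=4
Round 4 (k=23): L=4 R=238
Round 5 (k=46): L=238 R=207
Round 6 (k=37): L=207 R=28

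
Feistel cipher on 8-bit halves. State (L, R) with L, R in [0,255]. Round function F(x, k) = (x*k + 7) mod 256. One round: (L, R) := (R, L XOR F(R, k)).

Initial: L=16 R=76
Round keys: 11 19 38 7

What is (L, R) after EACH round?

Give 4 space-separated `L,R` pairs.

Round 1 (k=11): L=76 R=91
Round 2 (k=19): L=91 R=132
Round 3 (k=38): L=132 R=196
Round 4 (k=7): L=196 R=231

Answer: 76,91 91,132 132,196 196,231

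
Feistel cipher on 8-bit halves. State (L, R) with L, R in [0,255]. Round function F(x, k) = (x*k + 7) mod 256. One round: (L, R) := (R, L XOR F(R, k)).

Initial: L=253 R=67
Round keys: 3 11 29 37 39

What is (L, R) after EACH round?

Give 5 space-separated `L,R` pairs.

Round 1 (k=3): L=67 R=45
Round 2 (k=11): L=45 R=181
Round 3 (k=29): L=181 R=165
Round 4 (k=37): L=165 R=85
Round 5 (k=39): L=85 R=95

Answer: 67,45 45,181 181,165 165,85 85,95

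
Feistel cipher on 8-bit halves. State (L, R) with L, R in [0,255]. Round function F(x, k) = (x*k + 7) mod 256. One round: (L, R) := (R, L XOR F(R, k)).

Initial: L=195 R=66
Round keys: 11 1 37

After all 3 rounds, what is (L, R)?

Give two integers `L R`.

Answer: 103 244

Derivation:
Round 1 (k=11): L=66 R=30
Round 2 (k=1): L=30 R=103
Round 3 (k=37): L=103 R=244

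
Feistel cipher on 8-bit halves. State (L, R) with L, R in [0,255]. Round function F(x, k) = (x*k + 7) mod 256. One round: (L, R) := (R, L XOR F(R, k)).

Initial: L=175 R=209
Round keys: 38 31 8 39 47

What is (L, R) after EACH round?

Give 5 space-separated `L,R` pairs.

Answer: 209,162 162,116 116,5 5,190 190,236

Derivation:
Round 1 (k=38): L=209 R=162
Round 2 (k=31): L=162 R=116
Round 3 (k=8): L=116 R=5
Round 4 (k=39): L=5 R=190
Round 5 (k=47): L=190 R=236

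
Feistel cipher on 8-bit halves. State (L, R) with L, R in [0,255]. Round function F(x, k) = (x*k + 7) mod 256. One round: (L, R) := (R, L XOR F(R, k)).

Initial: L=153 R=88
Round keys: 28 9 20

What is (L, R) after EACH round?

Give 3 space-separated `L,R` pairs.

Answer: 88,62 62,109 109,181

Derivation:
Round 1 (k=28): L=88 R=62
Round 2 (k=9): L=62 R=109
Round 3 (k=20): L=109 R=181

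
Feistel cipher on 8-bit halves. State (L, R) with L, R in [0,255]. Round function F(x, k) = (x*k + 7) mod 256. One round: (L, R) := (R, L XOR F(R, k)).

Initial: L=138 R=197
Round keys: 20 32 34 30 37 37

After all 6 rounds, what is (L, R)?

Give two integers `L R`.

Answer: 22 164

Derivation:
Round 1 (k=20): L=197 R=225
Round 2 (k=32): L=225 R=226
Round 3 (k=34): L=226 R=234
Round 4 (k=30): L=234 R=145
Round 5 (k=37): L=145 R=22
Round 6 (k=37): L=22 R=164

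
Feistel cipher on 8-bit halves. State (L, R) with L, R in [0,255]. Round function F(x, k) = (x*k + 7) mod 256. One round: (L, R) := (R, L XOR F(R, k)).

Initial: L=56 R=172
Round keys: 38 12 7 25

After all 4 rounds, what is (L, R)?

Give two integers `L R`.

Answer: 63 25

Derivation:
Round 1 (k=38): L=172 R=183
Round 2 (k=12): L=183 R=55
Round 3 (k=7): L=55 R=63
Round 4 (k=25): L=63 R=25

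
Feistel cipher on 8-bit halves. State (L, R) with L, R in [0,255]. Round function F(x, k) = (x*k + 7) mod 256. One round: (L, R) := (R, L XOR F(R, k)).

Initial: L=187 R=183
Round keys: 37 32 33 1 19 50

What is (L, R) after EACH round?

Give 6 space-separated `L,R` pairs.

Answer: 183,193 193,144 144,86 86,205 205,104 104,154

Derivation:
Round 1 (k=37): L=183 R=193
Round 2 (k=32): L=193 R=144
Round 3 (k=33): L=144 R=86
Round 4 (k=1): L=86 R=205
Round 5 (k=19): L=205 R=104
Round 6 (k=50): L=104 R=154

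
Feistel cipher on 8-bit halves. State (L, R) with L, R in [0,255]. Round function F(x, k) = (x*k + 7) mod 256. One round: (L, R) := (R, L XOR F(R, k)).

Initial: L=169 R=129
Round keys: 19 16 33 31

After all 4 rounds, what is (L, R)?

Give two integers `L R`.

Answer: 78 207

Derivation:
Round 1 (k=19): L=129 R=51
Round 2 (k=16): L=51 R=182
Round 3 (k=33): L=182 R=78
Round 4 (k=31): L=78 R=207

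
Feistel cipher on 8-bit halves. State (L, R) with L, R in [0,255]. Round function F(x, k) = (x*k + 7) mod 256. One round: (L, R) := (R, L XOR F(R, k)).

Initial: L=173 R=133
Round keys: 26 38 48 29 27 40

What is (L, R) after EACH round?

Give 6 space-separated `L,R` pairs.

Round 1 (k=26): L=133 R=36
Round 2 (k=38): L=36 R=218
Round 3 (k=48): L=218 R=195
Round 4 (k=29): L=195 R=196
Round 5 (k=27): L=196 R=112
Round 6 (k=40): L=112 R=67

Answer: 133,36 36,218 218,195 195,196 196,112 112,67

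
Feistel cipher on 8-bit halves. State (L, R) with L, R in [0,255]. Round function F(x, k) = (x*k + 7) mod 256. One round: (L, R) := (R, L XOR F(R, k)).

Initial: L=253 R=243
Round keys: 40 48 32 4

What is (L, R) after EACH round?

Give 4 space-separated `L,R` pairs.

Answer: 243,2 2,148 148,133 133,143

Derivation:
Round 1 (k=40): L=243 R=2
Round 2 (k=48): L=2 R=148
Round 3 (k=32): L=148 R=133
Round 4 (k=4): L=133 R=143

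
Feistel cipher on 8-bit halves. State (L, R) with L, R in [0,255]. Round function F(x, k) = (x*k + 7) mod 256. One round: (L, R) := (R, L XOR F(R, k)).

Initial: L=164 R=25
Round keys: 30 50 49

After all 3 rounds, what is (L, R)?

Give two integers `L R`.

Answer: 192 150

Derivation:
Round 1 (k=30): L=25 R=81
Round 2 (k=50): L=81 R=192
Round 3 (k=49): L=192 R=150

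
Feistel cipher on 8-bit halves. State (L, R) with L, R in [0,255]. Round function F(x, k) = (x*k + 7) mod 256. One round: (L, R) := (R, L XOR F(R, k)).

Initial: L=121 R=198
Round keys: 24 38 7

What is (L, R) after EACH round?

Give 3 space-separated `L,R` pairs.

Answer: 198,238 238,157 157,188

Derivation:
Round 1 (k=24): L=198 R=238
Round 2 (k=38): L=238 R=157
Round 3 (k=7): L=157 R=188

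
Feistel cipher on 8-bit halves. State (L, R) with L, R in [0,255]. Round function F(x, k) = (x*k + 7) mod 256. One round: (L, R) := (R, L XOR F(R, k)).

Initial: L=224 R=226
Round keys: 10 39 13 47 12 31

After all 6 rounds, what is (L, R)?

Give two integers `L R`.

Round 1 (k=10): L=226 R=59
Round 2 (k=39): L=59 R=230
Round 3 (k=13): L=230 R=142
Round 4 (k=47): L=142 R=255
Round 5 (k=12): L=255 R=117
Round 6 (k=31): L=117 R=205

Answer: 117 205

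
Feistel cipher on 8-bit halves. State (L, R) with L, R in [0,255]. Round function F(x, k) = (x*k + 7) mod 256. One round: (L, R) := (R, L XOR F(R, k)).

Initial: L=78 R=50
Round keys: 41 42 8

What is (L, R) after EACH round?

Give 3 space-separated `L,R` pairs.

Answer: 50,71 71,159 159,184

Derivation:
Round 1 (k=41): L=50 R=71
Round 2 (k=42): L=71 R=159
Round 3 (k=8): L=159 R=184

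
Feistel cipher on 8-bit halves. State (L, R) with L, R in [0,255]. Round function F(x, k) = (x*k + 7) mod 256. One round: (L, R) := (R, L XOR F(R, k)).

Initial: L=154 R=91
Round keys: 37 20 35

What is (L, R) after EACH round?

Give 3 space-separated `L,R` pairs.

Answer: 91,180 180,76 76,223

Derivation:
Round 1 (k=37): L=91 R=180
Round 2 (k=20): L=180 R=76
Round 3 (k=35): L=76 R=223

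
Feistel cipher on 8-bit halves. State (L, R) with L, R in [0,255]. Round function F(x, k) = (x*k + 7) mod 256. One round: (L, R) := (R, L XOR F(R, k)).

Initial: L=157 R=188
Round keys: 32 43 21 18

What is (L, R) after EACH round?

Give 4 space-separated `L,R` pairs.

Answer: 188,26 26,217 217,206 206,90

Derivation:
Round 1 (k=32): L=188 R=26
Round 2 (k=43): L=26 R=217
Round 3 (k=21): L=217 R=206
Round 4 (k=18): L=206 R=90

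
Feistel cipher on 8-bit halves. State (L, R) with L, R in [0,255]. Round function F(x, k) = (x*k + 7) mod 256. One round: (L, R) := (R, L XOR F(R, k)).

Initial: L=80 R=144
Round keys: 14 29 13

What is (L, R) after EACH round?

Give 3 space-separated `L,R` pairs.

Round 1 (k=14): L=144 R=183
Round 2 (k=29): L=183 R=82
Round 3 (k=13): L=82 R=134

Answer: 144,183 183,82 82,134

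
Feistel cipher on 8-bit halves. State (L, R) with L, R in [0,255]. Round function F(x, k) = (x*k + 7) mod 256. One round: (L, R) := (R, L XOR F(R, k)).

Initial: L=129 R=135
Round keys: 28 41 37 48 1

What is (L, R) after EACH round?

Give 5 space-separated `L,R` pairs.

Round 1 (k=28): L=135 R=74
Round 2 (k=41): L=74 R=102
Round 3 (k=37): L=102 R=143
Round 4 (k=48): L=143 R=177
Round 5 (k=1): L=177 R=55

Answer: 135,74 74,102 102,143 143,177 177,55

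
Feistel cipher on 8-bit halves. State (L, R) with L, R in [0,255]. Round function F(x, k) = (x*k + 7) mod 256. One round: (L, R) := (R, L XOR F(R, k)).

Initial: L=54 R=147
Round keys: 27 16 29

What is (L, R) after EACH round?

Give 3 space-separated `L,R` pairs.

Answer: 147,190 190,116 116,149

Derivation:
Round 1 (k=27): L=147 R=190
Round 2 (k=16): L=190 R=116
Round 3 (k=29): L=116 R=149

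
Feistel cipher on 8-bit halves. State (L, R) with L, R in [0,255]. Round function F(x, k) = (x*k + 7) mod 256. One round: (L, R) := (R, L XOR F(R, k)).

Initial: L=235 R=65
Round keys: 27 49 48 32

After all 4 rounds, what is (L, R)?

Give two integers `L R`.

Round 1 (k=27): L=65 R=9
Round 2 (k=49): L=9 R=129
Round 3 (k=48): L=129 R=62
Round 4 (k=32): L=62 R=70

Answer: 62 70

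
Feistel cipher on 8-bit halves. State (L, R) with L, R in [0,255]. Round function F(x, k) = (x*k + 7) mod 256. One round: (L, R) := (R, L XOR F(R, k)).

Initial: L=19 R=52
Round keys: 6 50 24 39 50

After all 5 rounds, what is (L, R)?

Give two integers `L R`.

Answer: 247 102

Derivation:
Round 1 (k=6): L=52 R=44
Round 2 (k=50): L=44 R=171
Round 3 (k=24): L=171 R=35
Round 4 (k=39): L=35 R=247
Round 5 (k=50): L=247 R=102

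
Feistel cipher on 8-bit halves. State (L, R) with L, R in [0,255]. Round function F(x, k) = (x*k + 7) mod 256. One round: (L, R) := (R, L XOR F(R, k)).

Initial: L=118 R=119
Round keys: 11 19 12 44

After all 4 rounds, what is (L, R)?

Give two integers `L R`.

Answer: 173 169

Derivation:
Round 1 (k=11): L=119 R=82
Round 2 (k=19): L=82 R=106
Round 3 (k=12): L=106 R=173
Round 4 (k=44): L=173 R=169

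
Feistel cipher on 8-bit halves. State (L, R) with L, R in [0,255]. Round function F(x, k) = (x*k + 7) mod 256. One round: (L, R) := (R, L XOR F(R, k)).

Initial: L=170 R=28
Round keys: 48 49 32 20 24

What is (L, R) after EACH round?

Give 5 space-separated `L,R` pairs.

Round 1 (k=48): L=28 R=237
Round 2 (k=49): L=237 R=120
Round 3 (k=32): L=120 R=234
Round 4 (k=20): L=234 R=55
Round 5 (k=24): L=55 R=197

Answer: 28,237 237,120 120,234 234,55 55,197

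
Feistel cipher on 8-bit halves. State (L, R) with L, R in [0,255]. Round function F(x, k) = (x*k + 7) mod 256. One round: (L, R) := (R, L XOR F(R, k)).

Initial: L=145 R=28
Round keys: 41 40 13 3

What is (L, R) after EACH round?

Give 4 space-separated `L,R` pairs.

Answer: 28,18 18,203 203,68 68,24

Derivation:
Round 1 (k=41): L=28 R=18
Round 2 (k=40): L=18 R=203
Round 3 (k=13): L=203 R=68
Round 4 (k=3): L=68 R=24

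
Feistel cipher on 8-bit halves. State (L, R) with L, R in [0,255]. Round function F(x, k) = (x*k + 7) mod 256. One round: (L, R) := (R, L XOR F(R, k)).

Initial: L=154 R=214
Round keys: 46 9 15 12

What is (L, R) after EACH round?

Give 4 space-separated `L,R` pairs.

Round 1 (k=46): L=214 R=225
Round 2 (k=9): L=225 R=38
Round 3 (k=15): L=38 R=160
Round 4 (k=12): L=160 R=161

Answer: 214,225 225,38 38,160 160,161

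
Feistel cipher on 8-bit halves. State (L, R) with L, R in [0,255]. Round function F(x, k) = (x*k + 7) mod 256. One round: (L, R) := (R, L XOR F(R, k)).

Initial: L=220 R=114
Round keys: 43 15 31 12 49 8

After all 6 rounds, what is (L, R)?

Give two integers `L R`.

Round 1 (k=43): L=114 R=241
Round 2 (k=15): L=241 R=84
Round 3 (k=31): L=84 R=194
Round 4 (k=12): L=194 R=75
Round 5 (k=49): L=75 R=160
Round 6 (k=8): L=160 R=76

Answer: 160 76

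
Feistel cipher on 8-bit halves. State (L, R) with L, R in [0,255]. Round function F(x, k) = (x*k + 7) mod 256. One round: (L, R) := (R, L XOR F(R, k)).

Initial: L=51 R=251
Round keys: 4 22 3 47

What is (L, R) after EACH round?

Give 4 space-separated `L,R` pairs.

Round 1 (k=4): L=251 R=192
Round 2 (k=22): L=192 R=124
Round 3 (k=3): L=124 R=187
Round 4 (k=47): L=187 R=32

Answer: 251,192 192,124 124,187 187,32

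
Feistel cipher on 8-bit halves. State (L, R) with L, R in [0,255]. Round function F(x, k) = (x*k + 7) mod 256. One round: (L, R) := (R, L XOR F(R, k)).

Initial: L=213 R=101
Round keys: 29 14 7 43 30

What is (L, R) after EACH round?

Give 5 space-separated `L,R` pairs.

Round 1 (k=29): L=101 R=173
Round 2 (k=14): L=173 R=24
Round 3 (k=7): L=24 R=2
Round 4 (k=43): L=2 R=69
Round 5 (k=30): L=69 R=31

Answer: 101,173 173,24 24,2 2,69 69,31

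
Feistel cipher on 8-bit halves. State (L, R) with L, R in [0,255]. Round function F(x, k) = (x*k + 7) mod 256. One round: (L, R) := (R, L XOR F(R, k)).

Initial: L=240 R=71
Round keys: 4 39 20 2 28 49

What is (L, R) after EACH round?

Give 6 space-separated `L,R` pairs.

Answer: 71,211 211,107 107,176 176,12 12,231 231,50

Derivation:
Round 1 (k=4): L=71 R=211
Round 2 (k=39): L=211 R=107
Round 3 (k=20): L=107 R=176
Round 4 (k=2): L=176 R=12
Round 5 (k=28): L=12 R=231
Round 6 (k=49): L=231 R=50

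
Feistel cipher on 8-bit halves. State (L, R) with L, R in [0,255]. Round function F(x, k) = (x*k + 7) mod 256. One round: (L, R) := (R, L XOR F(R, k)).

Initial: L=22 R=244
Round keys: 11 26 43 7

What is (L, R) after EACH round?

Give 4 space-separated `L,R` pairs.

Round 1 (k=11): L=244 R=149
Round 2 (k=26): L=149 R=221
Round 3 (k=43): L=221 R=179
Round 4 (k=7): L=179 R=49

Answer: 244,149 149,221 221,179 179,49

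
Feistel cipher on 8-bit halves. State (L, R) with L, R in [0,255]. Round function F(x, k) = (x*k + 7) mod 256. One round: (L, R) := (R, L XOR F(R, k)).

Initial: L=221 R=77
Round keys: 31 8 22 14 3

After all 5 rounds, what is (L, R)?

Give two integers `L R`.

Answer: 237 154

Derivation:
Round 1 (k=31): L=77 R=135
Round 2 (k=8): L=135 R=114
Round 3 (k=22): L=114 R=84
Round 4 (k=14): L=84 R=237
Round 5 (k=3): L=237 R=154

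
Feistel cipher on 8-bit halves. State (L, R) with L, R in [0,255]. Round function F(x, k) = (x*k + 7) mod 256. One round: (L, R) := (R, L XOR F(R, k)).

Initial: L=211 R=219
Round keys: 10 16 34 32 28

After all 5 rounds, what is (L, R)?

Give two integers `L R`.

Answer: 155 66

Derivation:
Round 1 (k=10): L=219 R=70
Round 2 (k=16): L=70 R=188
Round 3 (k=34): L=188 R=185
Round 4 (k=32): L=185 R=155
Round 5 (k=28): L=155 R=66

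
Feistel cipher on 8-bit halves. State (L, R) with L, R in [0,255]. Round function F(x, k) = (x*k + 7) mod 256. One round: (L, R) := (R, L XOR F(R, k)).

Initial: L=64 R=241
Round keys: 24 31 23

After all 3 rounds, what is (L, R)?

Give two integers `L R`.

Answer: 249 185

Derivation:
Round 1 (k=24): L=241 R=223
Round 2 (k=31): L=223 R=249
Round 3 (k=23): L=249 R=185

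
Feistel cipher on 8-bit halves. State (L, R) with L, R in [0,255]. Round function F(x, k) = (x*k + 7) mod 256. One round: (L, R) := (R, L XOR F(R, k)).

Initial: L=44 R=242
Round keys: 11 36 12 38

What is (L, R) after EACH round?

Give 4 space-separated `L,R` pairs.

Round 1 (k=11): L=242 R=65
Round 2 (k=36): L=65 R=217
Round 3 (k=12): L=217 R=114
Round 4 (k=38): L=114 R=42

Answer: 242,65 65,217 217,114 114,42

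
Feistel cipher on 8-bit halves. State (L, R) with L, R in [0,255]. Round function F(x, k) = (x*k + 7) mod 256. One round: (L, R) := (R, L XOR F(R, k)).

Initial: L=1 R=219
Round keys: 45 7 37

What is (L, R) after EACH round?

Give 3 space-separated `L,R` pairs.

Round 1 (k=45): L=219 R=135
Round 2 (k=7): L=135 R=99
Round 3 (k=37): L=99 R=209

Answer: 219,135 135,99 99,209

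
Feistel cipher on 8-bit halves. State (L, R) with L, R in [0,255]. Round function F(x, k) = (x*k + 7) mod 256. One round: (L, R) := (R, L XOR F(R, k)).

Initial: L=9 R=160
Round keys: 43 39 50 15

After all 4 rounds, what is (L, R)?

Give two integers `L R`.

Round 1 (k=43): L=160 R=238
Round 2 (k=39): L=238 R=233
Round 3 (k=50): L=233 R=103
Round 4 (k=15): L=103 R=249

Answer: 103 249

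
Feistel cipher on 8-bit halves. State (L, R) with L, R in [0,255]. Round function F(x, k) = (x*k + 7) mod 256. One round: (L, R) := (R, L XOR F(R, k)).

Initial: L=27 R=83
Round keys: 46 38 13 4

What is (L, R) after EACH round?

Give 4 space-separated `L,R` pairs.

Round 1 (k=46): L=83 R=234
Round 2 (k=38): L=234 R=144
Round 3 (k=13): L=144 R=189
Round 4 (k=4): L=189 R=107

Answer: 83,234 234,144 144,189 189,107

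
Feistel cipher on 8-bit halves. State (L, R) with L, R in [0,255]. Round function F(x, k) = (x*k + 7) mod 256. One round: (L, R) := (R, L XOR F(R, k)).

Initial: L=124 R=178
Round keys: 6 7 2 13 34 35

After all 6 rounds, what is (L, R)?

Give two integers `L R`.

Round 1 (k=6): L=178 R=79
Round 2 (k=7): L=79 R=130
Round 3 (k=2): L=130 R=68
Round 4 (k=13): L=68 R=249
Round 5 (k=34): L=249 R=93
Round 6 (k=35): L=93 R=71

Answer: 93 71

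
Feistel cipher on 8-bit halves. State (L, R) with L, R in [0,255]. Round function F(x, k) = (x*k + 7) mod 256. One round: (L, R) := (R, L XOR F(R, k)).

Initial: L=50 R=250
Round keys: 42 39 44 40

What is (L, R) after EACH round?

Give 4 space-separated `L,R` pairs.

Round 1 (k=42): L=250 R=57
Round 2 (k=39): L=57 R=76
Round 3 (k=44): L=76 R=46
Round 4 (k=40): L=46 R=123

Answer: 250,57 57,76 76,46 46,123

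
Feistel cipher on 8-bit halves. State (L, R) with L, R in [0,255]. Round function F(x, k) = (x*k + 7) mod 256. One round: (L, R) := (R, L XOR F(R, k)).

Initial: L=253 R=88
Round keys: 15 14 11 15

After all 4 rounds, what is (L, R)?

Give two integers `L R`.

Answer: 162 94

Derivation:
Round 1 (k=15): L=88 R=210
Round 2 (k=14): L=210 R=219
Round 3 (k=11): L=219 R=162
Round 4 (k=15): L=162 R=94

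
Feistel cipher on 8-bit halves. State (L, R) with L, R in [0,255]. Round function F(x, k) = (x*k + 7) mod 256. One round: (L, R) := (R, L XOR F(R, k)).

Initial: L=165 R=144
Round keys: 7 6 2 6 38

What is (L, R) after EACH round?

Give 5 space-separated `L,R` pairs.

Answer: 144,82 82,99 99,159 159,162 162,140

Derivation:
Round 1 (k=7): L=144 R=82
Round 2 (k=6): L=82 R=99
Round 3 (k=2): L=99 R=159
Round 4 (k=6): L=159 R=162
Round 5 (k=38): L=162 R=140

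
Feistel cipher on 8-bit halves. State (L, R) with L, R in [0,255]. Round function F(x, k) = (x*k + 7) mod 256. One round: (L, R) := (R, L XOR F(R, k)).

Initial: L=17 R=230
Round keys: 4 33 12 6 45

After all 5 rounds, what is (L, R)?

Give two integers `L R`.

Answer: 214 64

Derivation:
Round 1 (k=4): L=230 R=142
Round 2 (k=33): L=142 R=179
Round 3 (k=12): L=179 R=229
Round 4 (k=6): L=229 R=214
Round 5 (k=45): L=214 R=64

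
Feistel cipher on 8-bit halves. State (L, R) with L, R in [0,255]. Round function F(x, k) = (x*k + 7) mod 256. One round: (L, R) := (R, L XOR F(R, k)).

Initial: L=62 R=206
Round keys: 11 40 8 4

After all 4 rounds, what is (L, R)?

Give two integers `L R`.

Round 1 (k=11): L=206 R=223
Round 2 (k=40): L=223 R=17
Round 3 (k=8): L=17 R=80
Round 4 (k=4): L=80 R=86

Answer: 80 86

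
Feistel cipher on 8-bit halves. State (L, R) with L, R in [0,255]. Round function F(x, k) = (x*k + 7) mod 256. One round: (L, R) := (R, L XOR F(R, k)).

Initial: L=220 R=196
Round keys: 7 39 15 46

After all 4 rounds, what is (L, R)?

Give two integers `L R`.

Answer: 220 107

Derivation:
Round 1 (k=7): L=196 R=191
Round 2 (k=39): L=191 R=228
Round 3 (k=15): L=228 R=220
Round 4 (k=46): L=220 R=107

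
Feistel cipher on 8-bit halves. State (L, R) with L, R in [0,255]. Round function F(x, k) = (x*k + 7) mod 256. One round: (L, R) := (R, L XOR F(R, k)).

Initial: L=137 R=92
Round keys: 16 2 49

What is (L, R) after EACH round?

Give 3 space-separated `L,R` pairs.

Round 1 (k=16): L=92 R=78
Round 2 (k=2): L=78 R=255
Round 3 (k=49): L=255 R=152

Answer: 92,78 78,255 255,152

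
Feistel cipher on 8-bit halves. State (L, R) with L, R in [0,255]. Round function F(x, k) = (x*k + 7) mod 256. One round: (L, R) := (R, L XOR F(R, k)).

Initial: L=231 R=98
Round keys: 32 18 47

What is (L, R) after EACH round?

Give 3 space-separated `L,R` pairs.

Answer: 98,160 160,37 37,114

Derivation:
Round 1 (k=32): L=98 R=160
Round 2 (k=18): L=160 R=37
Round 3 (k=47): L=37 R=114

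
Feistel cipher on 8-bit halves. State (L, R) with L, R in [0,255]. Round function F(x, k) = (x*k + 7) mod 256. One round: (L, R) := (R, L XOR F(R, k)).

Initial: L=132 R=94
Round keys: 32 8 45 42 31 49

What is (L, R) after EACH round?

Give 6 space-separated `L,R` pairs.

Round 1 (k=32): L=94 R=67
Round 2 (k=8): L=67 R=65
Round 3 (k=45): L=65 R=55
Round 4 (k=42): L=55 R=76
Round 5 (k=31): L=76 R=12
Round 6 (k=49): L=12 R=31

Answer: 94,67 67,65 65,55 55,76 76,12 12,31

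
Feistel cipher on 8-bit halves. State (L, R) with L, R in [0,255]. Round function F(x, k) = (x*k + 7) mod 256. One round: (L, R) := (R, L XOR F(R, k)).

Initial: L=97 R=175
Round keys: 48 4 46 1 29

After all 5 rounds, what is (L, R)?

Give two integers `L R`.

Round 1 (k=48): L=175 R=182
Round 2 (k=4): L=182 R=112
Round 3 (k=46): L=112 R=145
Round 4 (k=1): L=145 R=232
Round 5 (k=29): L=232 R=222

Answer: 232 222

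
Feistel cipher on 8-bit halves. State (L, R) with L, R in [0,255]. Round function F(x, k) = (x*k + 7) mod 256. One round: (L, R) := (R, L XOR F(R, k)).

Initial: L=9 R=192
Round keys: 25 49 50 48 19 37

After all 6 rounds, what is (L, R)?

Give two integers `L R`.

Answer: 226 211

Derivation:
Round 1 (k=25): L=192 R=206
Round 2 (k=49): L=206 R=181
Round 3 (k=50): L=181 R=175
Round 4 (k=48): L=175 R=98
Round 5 (k=19): L=98 R=226
Round 6 (k=37): L=226 R=211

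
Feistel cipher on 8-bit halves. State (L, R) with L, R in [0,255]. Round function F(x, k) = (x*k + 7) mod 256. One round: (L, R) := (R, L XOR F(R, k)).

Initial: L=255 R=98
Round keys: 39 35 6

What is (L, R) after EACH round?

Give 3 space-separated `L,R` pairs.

Round 1 (k=39): L=98 R=10
Round 2 (k=35): L=10 R=7
Round 3 (k=6): L=7 R=59

Answer: 98,10 10,7 7,59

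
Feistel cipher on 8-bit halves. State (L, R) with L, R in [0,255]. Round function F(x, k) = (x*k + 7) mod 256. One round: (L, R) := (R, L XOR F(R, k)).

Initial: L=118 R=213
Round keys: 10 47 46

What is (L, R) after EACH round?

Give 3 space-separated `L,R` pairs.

Answer: 213,47 47,125 125,82

Derivation:
Round 1 (k=10): L=213 R=47
Round 2 (k=47): L=47 R=125
Round 3 (k=46): L=125 R=82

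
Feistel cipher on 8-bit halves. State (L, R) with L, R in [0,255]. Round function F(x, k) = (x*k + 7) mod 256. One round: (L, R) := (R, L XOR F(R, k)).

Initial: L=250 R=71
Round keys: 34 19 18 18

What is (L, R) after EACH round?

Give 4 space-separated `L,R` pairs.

Answer: 71,143 143,227 227,114 114,232

Derivation:
Round 1 (k=34): L=71 R=143
Round 2 (k=19): L=143 R=227
Round 3 (k=18): L=227 R=114
Round 4 (k=18): L=114 R=232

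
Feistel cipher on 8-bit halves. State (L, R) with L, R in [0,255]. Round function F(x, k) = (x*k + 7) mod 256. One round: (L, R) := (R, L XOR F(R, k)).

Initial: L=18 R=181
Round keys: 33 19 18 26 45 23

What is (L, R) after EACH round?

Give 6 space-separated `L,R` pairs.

Round 1 (k=33): L=181 R=78
Round 2 (k=19): L=78 R=100
Round 3 (k=18): L=100 R=65
Round 4 (k=26): L=65 R=197
Round 5 (k=45): L=197 R=233
Round 6 (k=23): L=233 R=51

Answer: 181,78 78,100 100,65 65,197 197,233 233,51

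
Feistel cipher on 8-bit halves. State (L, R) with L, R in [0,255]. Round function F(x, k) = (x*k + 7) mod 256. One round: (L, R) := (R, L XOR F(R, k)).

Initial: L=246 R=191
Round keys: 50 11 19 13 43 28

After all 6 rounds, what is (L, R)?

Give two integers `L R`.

Round 1 (k=50): L=191 R=163
Round 2 (k=11): L=163 R=183
Round 3 (k=19): L=183 R=63
Round 4 (k=13): L=63 R=141
Round 5 (k=43): L=141 R=137
Round 6 (k=28): L=137 R=142

Answer: 137 142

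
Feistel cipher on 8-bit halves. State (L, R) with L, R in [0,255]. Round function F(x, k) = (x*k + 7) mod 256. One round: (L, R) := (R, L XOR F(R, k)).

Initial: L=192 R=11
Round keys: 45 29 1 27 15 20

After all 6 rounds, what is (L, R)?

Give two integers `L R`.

Answer: 242 153

Derivation:
Round 1 (k=45): L=11 R=54
Round 2 (k=29): L=54 R=46
Round 3 (k=1): L=46 R=3
Round 4 (k=27): L=3 R=118
Round 5 (k=15): L=118 R=242
Round 6 (k=20): L=242 R=153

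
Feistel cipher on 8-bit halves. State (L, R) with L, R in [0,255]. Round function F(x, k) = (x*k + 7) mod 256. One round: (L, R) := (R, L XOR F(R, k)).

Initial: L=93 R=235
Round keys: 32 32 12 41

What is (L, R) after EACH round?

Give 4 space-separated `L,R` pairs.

Answer: 235,58 58,172 172,45 45,144

Derivation:
Round 1 (k=32): L=235 R=58
Round 2 (k=32): L=58 R=172
Round 3 (k=12): L=172 R=45
Round 4 (k=41): L=45 R=144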